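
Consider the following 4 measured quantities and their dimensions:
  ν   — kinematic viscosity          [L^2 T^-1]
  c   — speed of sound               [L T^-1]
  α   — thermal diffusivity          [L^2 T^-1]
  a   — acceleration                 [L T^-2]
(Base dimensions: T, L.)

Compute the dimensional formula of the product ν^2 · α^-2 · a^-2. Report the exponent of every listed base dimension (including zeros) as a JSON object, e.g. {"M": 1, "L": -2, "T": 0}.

{"T": 4, "L": -2}

Exponent matrix [T,L] × [ν,c,α,a]:
  T: [-1 -1 -1 -2]
  L: [ 2  1  2  1]
  [T]: (2)·-1+(-2)·-1+(-2)·-2 = 4
  [L]: (2)·2+(-2)·2+(-2)·1 = -2
⇒ T^4 L^-2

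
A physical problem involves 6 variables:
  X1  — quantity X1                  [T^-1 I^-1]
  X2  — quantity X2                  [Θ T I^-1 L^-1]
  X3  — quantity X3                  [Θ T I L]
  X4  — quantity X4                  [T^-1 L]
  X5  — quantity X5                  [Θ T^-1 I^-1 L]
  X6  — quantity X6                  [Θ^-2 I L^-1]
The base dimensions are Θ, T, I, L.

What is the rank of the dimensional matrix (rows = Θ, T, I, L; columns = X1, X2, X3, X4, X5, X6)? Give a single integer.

Exponent matrix [Θ,T,I,L] × [X1,X2,X3,X4,X5,X6]:
  Θ: [ 0  1  1  0  1 -2]
  T: [-1  1  1 -1 -1  0]
  I: [-1 -1  1  0 -1  1]
  L: [ 0 -1  1  1  1 -1]
Echelon form has 3 nonzero rows (pivots: X1,X2,X3)

3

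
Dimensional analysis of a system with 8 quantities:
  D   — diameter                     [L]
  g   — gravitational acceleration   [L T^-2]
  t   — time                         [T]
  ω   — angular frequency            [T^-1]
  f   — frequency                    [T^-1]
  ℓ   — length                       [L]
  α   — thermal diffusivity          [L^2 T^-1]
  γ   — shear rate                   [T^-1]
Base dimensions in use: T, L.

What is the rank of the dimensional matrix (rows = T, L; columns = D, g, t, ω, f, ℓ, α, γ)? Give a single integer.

Write exponents as rows T,L / cols D,g,t,ω,f,ℓ,α,γ:
  T: [ 0 -2  1 -1 -1  0 -1 -1]
  L: [ 1  1  0  0  0  1  2  0]
Row reduction gives pivot columns D,g; rank = 2

2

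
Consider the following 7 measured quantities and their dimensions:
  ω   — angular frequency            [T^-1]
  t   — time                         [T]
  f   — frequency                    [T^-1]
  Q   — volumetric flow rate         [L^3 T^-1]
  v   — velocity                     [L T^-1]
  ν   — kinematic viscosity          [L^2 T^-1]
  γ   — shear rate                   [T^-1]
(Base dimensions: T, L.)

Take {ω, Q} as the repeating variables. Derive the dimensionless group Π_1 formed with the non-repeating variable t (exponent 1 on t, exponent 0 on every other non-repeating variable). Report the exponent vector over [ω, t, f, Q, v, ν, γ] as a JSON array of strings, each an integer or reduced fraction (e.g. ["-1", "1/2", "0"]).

Write exponents as rows T,L / cols ω,t,f,Q,v,ν,γ:
  T: [-1  1 -1 -1 -1 -1 -1]
  L: [ 0  0  0  3  1  2  0]
RREF → pivots at {ω,Q} ⇒ r = 2
Repeat: ω,Q; free: t,f,v,ν,γ
RREF:
  r0: [   1   -1    1    0  2/3  1/3    1]
  r1: [   0    0    0    1  1/3  2/3    0]
Fix exponent of t at 1, f at 0, v at 0, ν at 0, γ at 0; solve each RREF row for its pivot's exponent:
  r0: exp(ω) + (-1)·1 = 0 ⇒ exp(ω) = 1
  r1: exp(Q) + (0)·1 = 0 ⇒ exp(Q) = 0
Π_1 = ω · t

["1", "1", "0", "0", "0", "0", "0"]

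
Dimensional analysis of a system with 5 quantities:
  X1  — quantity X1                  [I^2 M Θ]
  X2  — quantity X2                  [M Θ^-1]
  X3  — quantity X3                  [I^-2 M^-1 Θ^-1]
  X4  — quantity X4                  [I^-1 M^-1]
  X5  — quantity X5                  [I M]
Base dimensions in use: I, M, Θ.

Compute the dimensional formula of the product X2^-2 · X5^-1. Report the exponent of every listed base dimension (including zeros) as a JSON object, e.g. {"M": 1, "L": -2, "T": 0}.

{"I": -1, "M": -3, "Θ": 2}

Write exponents as rows I,M,Θ / cols X1,X2,X3,X4,X5:
  I: [ 2  0 -2 -1  1]
  M: [ 1  1 -1 -1  1]
  Θ: [ 1 -1 -1  0  0]
  [I]: (-2)·0+(-1)·1 = -1
  [M]: (-2)·1+(-1)·1 = -3
  [Θ]: (-2)·-1+(-1)·0 = 2
⇒ I^-1 M^-3 Θ^2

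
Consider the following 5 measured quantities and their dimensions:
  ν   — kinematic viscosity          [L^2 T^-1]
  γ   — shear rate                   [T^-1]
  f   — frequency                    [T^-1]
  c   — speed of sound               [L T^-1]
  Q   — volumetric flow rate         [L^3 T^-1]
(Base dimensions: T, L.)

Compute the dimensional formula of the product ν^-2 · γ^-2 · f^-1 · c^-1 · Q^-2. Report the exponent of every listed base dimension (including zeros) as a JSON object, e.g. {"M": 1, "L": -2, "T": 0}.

Dimensional matrix (T×L by ν×γ×f×c×Q):
  T: [-1 -1 -1 -1 -1]
  L: [ 2  0  0  1  3]
  [T]: (-2)·-1+(-2)·-1+(-1)·-1+(-1)·-1+(-2)·-1 = 8
  [L]: (-2)·2+(-2)·0+(-1)·0+(-1)·1+(-2)·3 = -11
⇒ T^8 L^-11

{"T": 8, "L": -11}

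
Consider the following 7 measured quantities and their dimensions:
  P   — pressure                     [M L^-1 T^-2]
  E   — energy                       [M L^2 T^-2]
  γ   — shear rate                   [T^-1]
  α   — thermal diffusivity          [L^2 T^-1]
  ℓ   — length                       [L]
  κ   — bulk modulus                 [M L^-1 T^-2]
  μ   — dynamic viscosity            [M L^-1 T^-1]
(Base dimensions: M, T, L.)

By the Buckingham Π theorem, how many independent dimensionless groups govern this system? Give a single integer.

Dimensional matrix (M×T×L by P×E×γ×α×ℓ×κ×μ):
  M: [ 1  1  0  0  0  1  1]
  T: [-2 -2 -1 -1  0 -2 -1]
  L: [-1  2  0  2  1 -1 -1]
Echelon form has 3 nonzero rows (pivots: P,E,γ)
7 vars − rank 3 = 4 Π groups

4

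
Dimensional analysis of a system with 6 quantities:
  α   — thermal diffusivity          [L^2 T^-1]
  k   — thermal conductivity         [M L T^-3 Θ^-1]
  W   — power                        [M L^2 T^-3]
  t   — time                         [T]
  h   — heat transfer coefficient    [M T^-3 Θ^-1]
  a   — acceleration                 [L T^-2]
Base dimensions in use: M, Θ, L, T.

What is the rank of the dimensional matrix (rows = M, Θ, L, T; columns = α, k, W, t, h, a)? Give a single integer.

Dimensional matrix (M×Θ×L×T by α×k×W×t×h×a):
  M: [ 0  1  1  0  1  0]
  Θ: [ 0 -1  0  0 -1  0]
  L: [ 2  1  2  0  0  1]
  T: [-1 -3 -3  1 -3 -2]
Echelon form has 4 nonzero rows (pivots: α,k,W,t)

4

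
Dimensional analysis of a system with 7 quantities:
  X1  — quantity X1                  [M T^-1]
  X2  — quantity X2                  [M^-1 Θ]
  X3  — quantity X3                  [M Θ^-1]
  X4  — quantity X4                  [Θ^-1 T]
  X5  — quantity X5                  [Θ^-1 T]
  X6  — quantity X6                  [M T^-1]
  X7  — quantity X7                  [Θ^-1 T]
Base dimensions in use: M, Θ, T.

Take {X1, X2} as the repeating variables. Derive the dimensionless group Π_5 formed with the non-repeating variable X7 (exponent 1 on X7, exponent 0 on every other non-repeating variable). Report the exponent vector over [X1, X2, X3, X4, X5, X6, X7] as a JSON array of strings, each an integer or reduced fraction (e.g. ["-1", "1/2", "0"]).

Dimensional matrix (M×Θ×T by X1×X2×X3×X4×X5×X6×X7):
  M: [ 1 -1  1  0  0  1  0]
  Θ: [ 0  1 -1 -1 -1  0 -1]
  T: [-1  0  0  1  1 -1  1]
Echelon form has 2 nonzero rows (pivots: X1,X2)
Repeat: X1,X2; free: X3,X4,X5,X6,X7
RREF:
  r0: [   1    0    0   -1   -1    1   -1]
  r1: [   0    1   -1   -1   -1    0   -1]
  r2: [   0    0    0    0    0    0    0]
Fix exponent of X7 at 1, X3 at 0, X4 at 0, X5 at 0, X6 at 0; solve each RREF row for its pivot's exponent:
  r0: exp(X1) + (-1)·1 = 0 ⇒ exp(X1) = 1
  r1: exp(X2) + (-1)·1 = 0 ⇒ exp(X2) = 1
Π_5 = X1 · X2 · X7

["1", "1", "0", "0", "0", "0", "1"]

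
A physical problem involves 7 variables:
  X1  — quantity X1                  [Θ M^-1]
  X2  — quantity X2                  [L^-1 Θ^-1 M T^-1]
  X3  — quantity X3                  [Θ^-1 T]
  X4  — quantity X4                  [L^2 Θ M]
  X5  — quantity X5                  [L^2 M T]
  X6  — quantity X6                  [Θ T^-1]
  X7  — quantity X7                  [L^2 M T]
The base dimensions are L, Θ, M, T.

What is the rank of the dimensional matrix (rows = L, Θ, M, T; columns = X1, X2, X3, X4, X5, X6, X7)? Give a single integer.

3

Write exponents as rows L,Θ,M,T / cols X1,X2,X3,X4,X5,X6,X7:
  L: [ 0 -1  0  2  2  0  2]
  Θ: [ 1 -1 -1  1  0  1  0]
  M: [-1  1  0  1  1  0  1]
  T: [ 0 -1  1  0  1 -1  1]
Row reduction gives pivot columns X1,X2,X3; rank = 3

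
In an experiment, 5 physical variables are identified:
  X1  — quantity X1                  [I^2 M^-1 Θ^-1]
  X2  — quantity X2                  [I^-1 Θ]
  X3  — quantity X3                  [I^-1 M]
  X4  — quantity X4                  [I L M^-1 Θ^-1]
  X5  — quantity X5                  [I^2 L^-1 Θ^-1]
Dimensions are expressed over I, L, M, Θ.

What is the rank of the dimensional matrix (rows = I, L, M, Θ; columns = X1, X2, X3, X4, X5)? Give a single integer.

Exponent matrix [I,L,M,Θ] × [X1,X2,X3,X4,X5]:
  I: [ 2 -1 -1  1  2]
  L: [ 0  0  0  1 -1]
  M: [-1  0  1 -1  0]
  Θ: [-1  1  0 -1 -1]
RREF → pivots at {X1,X2,X4} ⇒ r = 3

3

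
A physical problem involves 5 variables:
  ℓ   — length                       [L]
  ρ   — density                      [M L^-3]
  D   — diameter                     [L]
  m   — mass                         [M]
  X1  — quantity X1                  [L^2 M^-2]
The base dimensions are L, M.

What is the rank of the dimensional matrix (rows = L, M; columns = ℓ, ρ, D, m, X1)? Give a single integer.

2

Exponent matrix [L,M] × [ℓ,ρ,D,m,X1]:
  L: [ 1 -3  1  0  2]
  M: [ 0  1  0  1 -2]
Row reduction gives pivot columns ℓ,ρ; rank = 2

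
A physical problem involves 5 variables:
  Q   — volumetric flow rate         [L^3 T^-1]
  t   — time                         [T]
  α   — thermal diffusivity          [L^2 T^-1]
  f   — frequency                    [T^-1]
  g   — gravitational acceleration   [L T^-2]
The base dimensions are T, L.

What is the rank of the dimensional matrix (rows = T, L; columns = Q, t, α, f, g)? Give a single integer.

2

Exponent matrix [T,L] × [Q,t,α,f,g]:
  T: [-1  1 -1 -1 -2]
  L: [ 3  0  2  0  1]
Row reduction gives pivot columns Q,t; rank = 2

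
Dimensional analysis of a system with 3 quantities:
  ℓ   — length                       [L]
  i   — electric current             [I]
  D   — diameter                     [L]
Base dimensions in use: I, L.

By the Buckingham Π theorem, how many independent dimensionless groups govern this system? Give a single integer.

1

Exponent matrix [I,L] × [ℓ,i,D]:
  I: [ 0  1  0]
  L: [ 1  0  1]
RREF → pivots at {ℓ,i} ⇒ r = 2
Π count = n − r = 3 − 2 = 1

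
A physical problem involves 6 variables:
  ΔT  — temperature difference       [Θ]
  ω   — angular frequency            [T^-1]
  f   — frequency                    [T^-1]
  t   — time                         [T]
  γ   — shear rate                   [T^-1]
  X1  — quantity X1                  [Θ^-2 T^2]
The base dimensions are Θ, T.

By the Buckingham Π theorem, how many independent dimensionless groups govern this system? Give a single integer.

4

Dimensional matrix (Θ×T by ΔT×ω×f×t×γ×X1):
  Θ: [ 1  0  0  0  0 -2]
  T: [ 0 -1 -1  1 -1  2]
Row reduction gives pivot columns ΔT,ω; rank = 2
6 vars − rank 2 = 4 Π groups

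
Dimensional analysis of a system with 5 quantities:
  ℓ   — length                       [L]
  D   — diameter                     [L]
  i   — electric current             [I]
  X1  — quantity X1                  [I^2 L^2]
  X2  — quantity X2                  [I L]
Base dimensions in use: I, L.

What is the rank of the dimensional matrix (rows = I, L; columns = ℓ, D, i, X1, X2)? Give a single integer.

2

Exponent matrix [I,L] × [ℓ,D,i,X1,X2]:
  I: [ 0  0  1  2  1]
  L: [ 1  1  0  2  1]
RREF → pivots at {ℓ,i} ⇒ r = 2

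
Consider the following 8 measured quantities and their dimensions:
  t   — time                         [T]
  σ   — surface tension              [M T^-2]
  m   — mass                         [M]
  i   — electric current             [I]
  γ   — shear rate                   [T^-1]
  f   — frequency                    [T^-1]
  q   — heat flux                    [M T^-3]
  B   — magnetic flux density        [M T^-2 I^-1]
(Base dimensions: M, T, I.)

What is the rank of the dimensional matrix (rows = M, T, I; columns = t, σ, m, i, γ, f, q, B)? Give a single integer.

Exponent matrix [M,T,I] × [t,σ,m,i,γ,f,q,B]:
  M: [ 0  1  1  0  0  0  1  1]
  T: [ 1 -2  0  0 -1 -1 -3 -2]
  I: [ 0  0  0  1  0  0  0 -1]
Echelon form has 3 nonzero rows (pivots: t,σ,i)

3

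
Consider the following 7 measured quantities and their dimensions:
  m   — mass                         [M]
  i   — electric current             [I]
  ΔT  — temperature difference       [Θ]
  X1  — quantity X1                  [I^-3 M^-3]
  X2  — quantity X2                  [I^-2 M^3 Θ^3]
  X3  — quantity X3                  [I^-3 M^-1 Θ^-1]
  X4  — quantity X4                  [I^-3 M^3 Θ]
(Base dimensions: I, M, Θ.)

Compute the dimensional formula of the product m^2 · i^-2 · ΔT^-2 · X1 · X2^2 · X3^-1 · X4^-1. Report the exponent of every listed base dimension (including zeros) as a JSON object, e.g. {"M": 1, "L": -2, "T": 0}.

Write exponents as rows I,M,Θ / cols m,i,ΔT,X1,X2,X3,X4:
  I: [ 0  1  0 -3 -2 -3 -3]
  M: [ 1  0  0 -3  3 -1  3]
  Θ: [ 0  0  1  0  3 -1  1]
  [I]: (2)·0+(-2)·1+(-2)·0+(1)·-3+(2)·-2+(-1)·-3+(-1)·-3 = -3
  [M]: (2)·1+(-2)·0+(-2)·0+(1)·-3+(2)·3+(-1)·-1+(-1)·3 = 3
  [Θ]: (2)·0+(-2)·0+(-2)·1+(1)·0+(2)·3+(-1)·-1+(-1)·1 = 4
⇒ I^-3 M^3 Θ^4

{"I": -3, "M": 3, "Θ": 4}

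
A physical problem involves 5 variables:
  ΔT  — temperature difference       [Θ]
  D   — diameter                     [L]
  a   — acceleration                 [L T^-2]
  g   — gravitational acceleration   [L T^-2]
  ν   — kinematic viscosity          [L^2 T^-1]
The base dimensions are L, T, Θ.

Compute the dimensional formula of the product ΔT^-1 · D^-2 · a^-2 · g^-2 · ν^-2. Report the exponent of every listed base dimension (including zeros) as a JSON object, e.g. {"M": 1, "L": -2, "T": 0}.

{"L": -10, "T": 10, "Θ": -1}

Exponent matrix [L,T,Θ] × [ΔT,D,a,g,ν]:
  L: [ 0  1  1  1  2]
  T: [ 0  0 -2 -2 -1]
  Θ: [ 1  0  0  0  0]
  [L]: (-1)·0+(-2)·1+(-2)·1+(-2)·1+(-2)·2 = -10
  [T]: (-1)·0+(-2)·0+(-2)·-2+(-2)·-2+(-2)·-1 = 10
  [Θ]: (-1)·1+(-2)·0+(-2)·0+(-2)·0+(-2)·0 = -1
⇒ L^-10 T^10 Θ^-1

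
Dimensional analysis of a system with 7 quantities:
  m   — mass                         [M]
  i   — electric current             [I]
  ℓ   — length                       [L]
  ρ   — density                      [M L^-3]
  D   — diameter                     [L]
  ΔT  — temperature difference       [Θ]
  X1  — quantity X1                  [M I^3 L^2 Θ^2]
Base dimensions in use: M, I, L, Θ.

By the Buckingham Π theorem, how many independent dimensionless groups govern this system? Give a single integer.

Write exponents as rows M,I,L,Θ / cols m,i,ℓ,ρ,D,ΔT,X1:
  M: [ 1  0  0  1  0  0  1]
  I: [ 0  1  0  0  0  0  3]
  L: [ 0  0  1 -3  1  0  2]
  Θ: [ 0  0  0  0  0  1  2]
Echelon form has 4 nonzero rows (pivots: m,i,ℓ,ΔT)
7 vars − rank 4 = 3 Π groups

3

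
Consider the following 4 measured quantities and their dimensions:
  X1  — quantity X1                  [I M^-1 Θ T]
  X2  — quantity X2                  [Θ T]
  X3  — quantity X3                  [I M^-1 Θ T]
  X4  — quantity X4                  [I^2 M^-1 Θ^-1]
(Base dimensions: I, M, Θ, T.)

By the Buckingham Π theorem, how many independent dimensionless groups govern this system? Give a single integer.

1

Exponent matrix [I,M,Θ,T] × [X1,X2,X3,X4]:
  I: [ 1  0  1  2]
  M: [-1  0 -1 -1]
  Θ: [ 1  1  1 -1]
  T: [ 1  1  1  0]
RREF → pivots at {X1,X2,X4} ⇒ r = 3
4 vars − rank 3 = 1 Π group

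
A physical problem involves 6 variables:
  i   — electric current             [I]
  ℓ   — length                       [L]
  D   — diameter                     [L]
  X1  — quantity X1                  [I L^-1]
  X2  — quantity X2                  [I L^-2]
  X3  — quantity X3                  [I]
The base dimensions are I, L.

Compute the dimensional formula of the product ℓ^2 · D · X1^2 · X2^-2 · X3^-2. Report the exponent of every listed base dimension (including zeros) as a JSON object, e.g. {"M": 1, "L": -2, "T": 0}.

Write exponents as rows I,L / cols i,ℓ,D,X1,X2,X3:
  I: [ 1  0  0  1  1  1]
  L: [ 0  1  1 -1 -2  0]
  [I]: (2)·0+(1)·0+(2)·1+(-2)·1+(-2)·1 = -2
  [L]: (2)·1+(1)·1+(2)·-1+(-2)·-2+(-2)·0 = 5
⇒ I^-2 L^5

{"I": -2, "L": 5}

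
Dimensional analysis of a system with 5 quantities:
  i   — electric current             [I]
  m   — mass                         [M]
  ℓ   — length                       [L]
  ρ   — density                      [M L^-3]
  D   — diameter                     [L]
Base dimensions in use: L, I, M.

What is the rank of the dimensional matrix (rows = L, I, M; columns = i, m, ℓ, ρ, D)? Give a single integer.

3

Dimensional matrix (L×I×M by i×m×ℓ×ρ×D):
  L: [ 0  0  1 -3  1]
  I: [ 1  0  0  0  0]
  M: [ 0  1  0  1  0]
RREF → pivots at {i,m,ℓ} ⇒ r = 3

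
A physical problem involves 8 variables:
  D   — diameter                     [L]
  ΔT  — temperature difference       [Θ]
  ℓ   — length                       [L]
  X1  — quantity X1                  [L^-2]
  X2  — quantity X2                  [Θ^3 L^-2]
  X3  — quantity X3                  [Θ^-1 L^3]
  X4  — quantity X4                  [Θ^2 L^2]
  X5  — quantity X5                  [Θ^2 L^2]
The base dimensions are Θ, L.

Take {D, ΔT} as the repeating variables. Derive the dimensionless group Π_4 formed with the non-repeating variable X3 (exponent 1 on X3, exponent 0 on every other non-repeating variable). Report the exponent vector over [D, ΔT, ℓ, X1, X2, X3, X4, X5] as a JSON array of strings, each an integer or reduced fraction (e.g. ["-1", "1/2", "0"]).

["-3", "1", "0", "0", "0", "1", "0", "0"]

Exponent matrix [Θ,L] × [D,ΔT,ℓ,X1,X2,X3,X4,X5]:
  Θ: [ 0  1  0  0  3 -1  2  2]
  L: [ 1  0  1 -2 -2  3  2  2]
Row reduction gives pivot columns D,ΔT; rank = 2
Repeat: D,ΔT; free: ℓ,X1,X2,X3,X4,X5
RREF:
  r0: [   1    0    1   -2   -2    3    2    2]
  r1: [   0    1    0    0    3   -1    2    2]
Fix exponent of X3 at 1, ℓ at 0, X1 at 0, X2 at 0, X4 at 0, X5 at 0; solve each RREF row for its pivot's exponent:
  r0: exp(D) + (3)·1 = 0 ⇒ exp(D) = -3
  r1: exp(ΔT) + (-1)·1 = 0 ⇒ exp(ΔT) = 1
Π_4 = D^-3 · ΔT · X3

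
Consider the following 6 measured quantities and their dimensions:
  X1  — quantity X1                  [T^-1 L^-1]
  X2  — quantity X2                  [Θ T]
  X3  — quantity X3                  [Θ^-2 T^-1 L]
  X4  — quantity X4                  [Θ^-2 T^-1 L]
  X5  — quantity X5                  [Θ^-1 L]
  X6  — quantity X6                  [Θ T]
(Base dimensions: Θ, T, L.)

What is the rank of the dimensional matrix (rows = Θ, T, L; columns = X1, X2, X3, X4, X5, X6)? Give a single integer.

Write exponents as rows Θ,T,L / cols X1,X2,X3,X4,X5,X6:
  Θ: [ 0  1 -2 -2 -1  1]
  T: [-1  1 -1 -1  0  1]
  L: [-1  0  1  1  1  0]
Row reduction gives pivot columns X1,X2; rank = 2

2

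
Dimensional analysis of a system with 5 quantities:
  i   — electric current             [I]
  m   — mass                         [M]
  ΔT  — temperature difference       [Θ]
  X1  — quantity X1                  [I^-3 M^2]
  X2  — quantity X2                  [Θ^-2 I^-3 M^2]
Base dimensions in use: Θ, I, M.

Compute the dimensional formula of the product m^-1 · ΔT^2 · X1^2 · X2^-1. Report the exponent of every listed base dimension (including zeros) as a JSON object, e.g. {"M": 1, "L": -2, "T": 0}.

{"Θ": 4, "I": -3, "M": 1}

Write exponents as rows Θ,I,M / cols i,m,ΔT,X1,X2:
  Θ: [ 0  0  1  0 -2]
  I: [ 1  0  0 -3 -3]
  M: [ 0  1  0  2  2]
  [Θ]: (-1)·0+(2)·1+(2)·0+(-1)·-2 = 4
  [I]: (-1)·0+(2)·0+(2)·-3+(-1)·-3 = -3
  [M]: (-1)·1+(2)·0+(2)·2+(-1)·2 = 1
⇒ Θ^4 I^-3 M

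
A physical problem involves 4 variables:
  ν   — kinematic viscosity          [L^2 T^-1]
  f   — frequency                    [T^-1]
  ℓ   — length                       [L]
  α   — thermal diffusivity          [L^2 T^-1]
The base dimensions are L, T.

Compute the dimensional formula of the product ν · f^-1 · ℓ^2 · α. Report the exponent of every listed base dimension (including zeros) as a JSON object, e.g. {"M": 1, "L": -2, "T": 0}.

Write exponents as rows L,T / cols ν,f,ℓ,α:
  L: [ 2  0  1  2]
  T: [-1 -1  0 -1]
  [L]: (1)·2+(-1)·0+(2)·1+(1)·2 = 6
  [T]: (1)·-1+(-1)·-1+(2)·0+(1)·-1 = -1
⇒ L^6 T^-1

{"L": 6, "T": -1}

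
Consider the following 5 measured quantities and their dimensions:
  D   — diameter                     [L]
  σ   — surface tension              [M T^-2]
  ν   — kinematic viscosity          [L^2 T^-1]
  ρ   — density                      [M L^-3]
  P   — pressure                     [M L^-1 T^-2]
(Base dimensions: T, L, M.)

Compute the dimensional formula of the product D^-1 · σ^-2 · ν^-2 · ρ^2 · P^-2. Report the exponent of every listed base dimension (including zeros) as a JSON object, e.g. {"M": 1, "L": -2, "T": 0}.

Exponent matrix [T,L,M] × [D,σ,ν,ρ,P]:
  T: [ 0 -2 -1  0 -2]
  L: [ 1  0  2 -3 -1]
  M: [ 0  1  0  1  1]
  [T]: (-1)·0+(-2)·-2+(-2)·-1+(2)·0+(-2)·-2 = 10
  [L]: (-1)·1+(-2)·0+(-2)·2+(2)·-3+(-2)·-1 = -9
  [M]: (-1)·0+(-2)·1+(-2)·0+(2)·1+(-2)·1 = -2
⇒ T^10 L^-9 M^-2

{"T": 10, "L": -9, "M": -2}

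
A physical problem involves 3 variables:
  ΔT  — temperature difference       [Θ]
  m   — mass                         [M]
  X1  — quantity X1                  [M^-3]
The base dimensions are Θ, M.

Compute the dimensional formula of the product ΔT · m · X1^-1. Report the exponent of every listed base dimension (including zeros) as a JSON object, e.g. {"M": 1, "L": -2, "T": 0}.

Dimensional matrix (Θ×M by ΔT×m×X1):
  Θ: [ 1  0  0]
  M: [ 0  1 -3]
  [Θ]: (1)·1+(1)·0+(-1)·0 = 1
  [M]: (1)·0+(1)·1+(-1)·-3 = 4
⇒ Θ M^4

{"Θ": 1, "M": 4}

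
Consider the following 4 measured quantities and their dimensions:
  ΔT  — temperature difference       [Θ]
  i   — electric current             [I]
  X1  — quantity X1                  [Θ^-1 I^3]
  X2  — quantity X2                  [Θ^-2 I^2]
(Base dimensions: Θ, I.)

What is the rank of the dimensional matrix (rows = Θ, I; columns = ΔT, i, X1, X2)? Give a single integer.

2

Exponent matrix [Θ,I] × [ΔT,i,X1,X2]:
  Θ: [ 1  0 -1 -2]
  I: [ 0  1  3  2]
Row reduction gives pivot columns ΔT,i; rank = 2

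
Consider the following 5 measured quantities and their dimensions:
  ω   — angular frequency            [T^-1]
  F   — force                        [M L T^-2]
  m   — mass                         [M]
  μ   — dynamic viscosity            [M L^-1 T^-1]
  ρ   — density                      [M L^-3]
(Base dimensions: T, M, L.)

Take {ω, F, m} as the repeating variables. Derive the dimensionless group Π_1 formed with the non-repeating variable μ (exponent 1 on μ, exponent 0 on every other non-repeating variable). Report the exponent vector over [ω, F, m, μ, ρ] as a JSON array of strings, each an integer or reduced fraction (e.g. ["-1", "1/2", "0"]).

["-3", "1", "-2", "1", "0"]

Dimensional matrix (T×M×L by ω×F×m×μ×ρ):
  T: [-1 -2  0 -1  0]
  M: [ 0  1  1  1  1]
  L: [ 0  1  0 -1 -3]
Echelon form has 3 nonzero rows (pivots: ω,F,m)
Repeat: ω,F,m; free: μ,ρ
RREF:
  r0: [   1    0    0    3    6]
  r1: [   0    1    0   -1   -3]
  r2: [   0    0    1    2    4]
Fix exponent of μ at 1, ρ at 0; solve each RREF row for its pivot's exponent:
  r0: exp(ω) + (3)·1 = 0 ⇒ exp(ω) = -3
  r1: exp(F) + (-1)·1 = 0 ⇒ exp(F) = 1
  r2: exp(m) + (2)·1 = 0 ⇒ exp(m) = -2
Π_1 = ω^-3 · F · m^-2 · μ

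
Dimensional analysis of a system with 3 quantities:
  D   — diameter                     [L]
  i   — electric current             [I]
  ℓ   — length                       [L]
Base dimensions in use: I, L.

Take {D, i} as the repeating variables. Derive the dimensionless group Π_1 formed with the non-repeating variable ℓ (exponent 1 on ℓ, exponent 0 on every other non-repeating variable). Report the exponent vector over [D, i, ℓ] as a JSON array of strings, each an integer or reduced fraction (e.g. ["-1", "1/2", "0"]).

["-1", "0", "1"]

Dimensional matrix (I×L by D×i×ℓ):
  I: [ 0  1  0]
  L: [ 1  0  1]
RREF → pivots at {D,i} ⇒ r = 2
Pivot set = {D,i}, free = {ℓ}
RREF:
  r0: [   1    0    1]
  r1: [   0    1    0]
Fix exponent of ℓ at 1; solve each RREF row for its pivot's exponent:
  r0: exp(D) + (1)·1 = 0 ⇒ exp(D) = -1
  r1: exp(i) + (0)·1 = 0 ⇒ exp(i) = 0
Π_1 = D^-1 · ℓ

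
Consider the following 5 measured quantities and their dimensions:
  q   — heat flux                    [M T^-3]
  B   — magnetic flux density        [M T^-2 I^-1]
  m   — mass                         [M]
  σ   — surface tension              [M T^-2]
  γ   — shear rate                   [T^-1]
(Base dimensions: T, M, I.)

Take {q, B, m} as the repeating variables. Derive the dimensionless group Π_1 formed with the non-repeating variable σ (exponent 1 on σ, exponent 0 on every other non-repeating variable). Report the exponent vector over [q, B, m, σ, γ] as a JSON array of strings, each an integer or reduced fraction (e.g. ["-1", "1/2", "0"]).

Write exponents as rows T,M,I / cols q,B,m,σ,γ:
  T: [-3 -2  0 -2 -1]
  M: [ 1  1  1  1  0]
  I: [ 0 -1  0  0  0]
RREF → pivots at {q,B,m} ⇒ r = 3
Pivot set = {q,B,m}, free = {σ,γ}
RREF:
  r0: [   1    0    0  2/3  1/3]
  r1: [   0    1    0    0    0]
  r2: [   0    0    1  1/3 -1/3]
Fix exponent of σ at 1, γ at 0; solve each RREF row for its pivot's exponent:
  r0: exp(q) + (2/3)·1 = 0 ⇒ exp(q) = -2/3
  r1: exp(B) + (0)·1 = 0 ⇒ exp(B) = 0
  r2: exp(m) + (1/3)·1 = 0 ⇒ exp(m) = -1/3
Π_1 = q^(-2/3) · m^(-1/3) · σ

["-2/3", "0", "-1/3", "1", "0"]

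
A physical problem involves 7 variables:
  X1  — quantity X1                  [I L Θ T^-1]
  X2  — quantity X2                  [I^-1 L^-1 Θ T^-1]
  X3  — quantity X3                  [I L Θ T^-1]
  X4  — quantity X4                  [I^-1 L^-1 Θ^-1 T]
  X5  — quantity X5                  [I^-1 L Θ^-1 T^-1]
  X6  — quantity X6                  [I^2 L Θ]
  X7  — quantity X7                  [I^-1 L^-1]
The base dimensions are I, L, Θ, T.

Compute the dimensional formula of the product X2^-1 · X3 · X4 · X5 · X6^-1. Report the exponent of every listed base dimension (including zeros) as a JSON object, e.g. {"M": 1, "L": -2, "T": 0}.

Dimensional matrix (I×L×Θ×T by X1×X2×X3×X4×X5×X6×X7):
  I: [ 1 -1  1 -1 -1  2 -1]
  L: [ 1 -1  1 -1  1  1 -1]
  Θ: [ 1  1  1 -1 -1  1  0]
  T: [-1 -1 -1  1 -1  0  0]
  [I]: (-1)·-1+(1)·1+(1)·-1+(1)·-1+(-1)·2 = -2
  [L]: (-1)·-1+(1)·1+(1)·-1+(1)·1+(-1)·1 = 1
  [Θ]: (-1)·1+(1)·1+(1)·-1+(1)·-1+(-1)·1 = -3
  [T]: (-1)·-1+(1)·-1+(1)·1+(1)·-1+(-1)·0 = 0
⇒ I^-2 L Θ^-3

{"I": -2, "L": 1, "Θ": -3, "T": 0}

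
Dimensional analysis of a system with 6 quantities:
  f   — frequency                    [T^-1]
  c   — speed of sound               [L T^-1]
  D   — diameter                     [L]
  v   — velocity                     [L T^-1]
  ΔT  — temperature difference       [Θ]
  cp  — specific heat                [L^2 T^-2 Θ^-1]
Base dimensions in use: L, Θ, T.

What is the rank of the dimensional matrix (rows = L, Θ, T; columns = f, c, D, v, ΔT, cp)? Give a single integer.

Exponent matrix [L,Θ,T] × [f,c,D,v,ΔT,cp]:
  L: [ 0  1  1  1  0  2]
  Θ: [ 0  0  0  0  1 -1]
  T: [-1 -1  0 -1  0 -2]
Row reduction gives pivot columns f,c,ΔT; rank = 3

3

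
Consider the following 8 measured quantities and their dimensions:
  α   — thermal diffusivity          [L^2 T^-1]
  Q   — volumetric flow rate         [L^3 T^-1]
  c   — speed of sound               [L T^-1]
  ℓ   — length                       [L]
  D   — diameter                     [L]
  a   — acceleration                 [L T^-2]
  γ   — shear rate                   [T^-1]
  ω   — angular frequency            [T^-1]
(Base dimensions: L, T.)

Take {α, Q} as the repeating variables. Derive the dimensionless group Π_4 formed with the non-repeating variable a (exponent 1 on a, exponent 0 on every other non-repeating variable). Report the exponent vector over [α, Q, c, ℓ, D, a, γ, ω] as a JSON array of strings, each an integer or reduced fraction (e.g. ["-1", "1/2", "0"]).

Write exponents as rows L,T / cols α,Q,c,ℓ,D,a,γ,ω:
  L: [ 2  3  1  1  1  1  0  0]
  T: [-1 -1 -1  0  0 -2 -1 -1]
RREF → pivots at {α,Q} ⇒ r = 2
Repeat: α,Q; free: c,ℓ,D,a,γ,ω
RREF:
  r0: [   1    0    2   -1   -1    5    3    3]
  r1: [   0    1   -1    1    1   -3   -2   -2]
Fix exponent of a at 1, c at 0, ℓ at 0, D at 0, γ at 0, ω at 0; solve each RREF row for its pivot's exponent:
  r0: exp(α) + (5)·1 = 0 ⇒ exp(α) = -5
  r1: exp(Q) + (-3)·1 = 0 ⇒ exp(Q) = 3
Π_4 = α^-5 · Q^3 · a

["-5", "3", "0", "0", "0", "1", "0", "0"]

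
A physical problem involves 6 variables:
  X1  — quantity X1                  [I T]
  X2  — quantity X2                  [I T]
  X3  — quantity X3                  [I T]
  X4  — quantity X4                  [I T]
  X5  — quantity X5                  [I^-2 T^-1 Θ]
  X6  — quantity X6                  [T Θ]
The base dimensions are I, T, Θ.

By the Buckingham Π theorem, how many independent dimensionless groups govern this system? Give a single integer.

4

Exponent matrix [I,T,Θ] × [X1,X2,X3,X4,X5,X6]:
  I: [ 1  1  1  1 -2  0]
  T: [ 1  1  1  1 -1  1]
  Θ: [ 0  0  0  0  1  1]
RREF → pivots at {X1,X5} ⇒ r = 2
n=6, r=2 ⇒ 4 dimensionless groups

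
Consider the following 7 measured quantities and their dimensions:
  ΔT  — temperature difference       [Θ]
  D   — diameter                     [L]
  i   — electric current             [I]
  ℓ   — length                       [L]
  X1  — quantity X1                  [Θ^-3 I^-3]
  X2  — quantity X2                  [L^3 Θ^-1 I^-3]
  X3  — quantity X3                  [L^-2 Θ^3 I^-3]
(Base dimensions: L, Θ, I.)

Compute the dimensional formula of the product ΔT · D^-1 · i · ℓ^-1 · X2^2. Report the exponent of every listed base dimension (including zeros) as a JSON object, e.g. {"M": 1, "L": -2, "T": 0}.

{"L": 4, "Θ": -1, "I": -5}

Exponent matrix [L,Θ,I] × [ΔT,D,i,ℓ,X1,X2,X3]:
  L: [ 0  1  0  1  0  3 -2]
  Θ: [ 1  0  0  0 -3 -1  3]
  I: [ 0  0  1  0 -3 -3 -3]
  [L]: (1)·0+(-1)·1+(1)·0+(-1)·1+(2)·3 = 4
  [Θ]: (1)·1+(-1)·0+(1)·0+(-1)·0+(2)·-1 = -1
  [I]: (1)·0+(-1)·0+(1)·1+(-1)·0+(2)·-3 = -5
⇒ L^4 Θ^-1 I^-5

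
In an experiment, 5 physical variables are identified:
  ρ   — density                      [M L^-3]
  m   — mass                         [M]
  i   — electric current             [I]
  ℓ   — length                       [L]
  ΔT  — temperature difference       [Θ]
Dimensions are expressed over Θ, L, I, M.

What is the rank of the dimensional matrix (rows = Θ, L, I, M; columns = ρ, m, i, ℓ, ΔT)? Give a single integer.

Dimensional matrix (Θ×L×I×M by ρ×m×i×ℓ×ΔT):
  Θ: [ 0  0  0  0  1]
  L: [-3  0  0  1  0]
  I: [ 0  0  1  0  0]
  M: [ 1  1  0  0  0]
Row reduction gives pivot columns ρ,m,i,ΔT; rank = 4

4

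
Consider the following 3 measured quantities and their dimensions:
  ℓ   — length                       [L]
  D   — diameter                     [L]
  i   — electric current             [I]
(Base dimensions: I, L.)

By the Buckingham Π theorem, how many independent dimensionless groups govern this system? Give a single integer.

Write exponents as rows I,L / cols ℓ,D,i:
  I: [ 0  0  1]
  L: [ 1  1  0]
Echelon form has 2 nonzero rows (pivots: ℓ,i)
n=3, r=2 ⇒ 1 dimensionless group

1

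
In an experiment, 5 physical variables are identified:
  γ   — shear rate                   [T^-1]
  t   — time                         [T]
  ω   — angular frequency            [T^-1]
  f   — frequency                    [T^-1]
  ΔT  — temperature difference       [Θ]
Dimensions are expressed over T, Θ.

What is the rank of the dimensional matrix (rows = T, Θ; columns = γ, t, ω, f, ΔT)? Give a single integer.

Dimensional matrix (T×Θ by γ×t×ω×f×ΔT):
  T: [-1  1 -1 -1  0]
  Θ: [ 0  0  0  0  1]
Echelon form has 2 nonzero rows (pivots: γ,ΔT)

2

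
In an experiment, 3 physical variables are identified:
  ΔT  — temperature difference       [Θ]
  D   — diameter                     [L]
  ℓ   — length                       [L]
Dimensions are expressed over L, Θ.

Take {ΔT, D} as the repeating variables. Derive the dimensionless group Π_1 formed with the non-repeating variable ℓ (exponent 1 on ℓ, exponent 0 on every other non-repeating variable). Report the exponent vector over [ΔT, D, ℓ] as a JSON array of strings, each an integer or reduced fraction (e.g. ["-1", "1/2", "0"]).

["0", "-1", "1"]

Dimensional matrix (L×Θ by ΔT×D×ℓ):
  L: [ 0  1  1]
  Θ: [ 1  0  0]
Row reduction gives pivot columns ΔT,D; rank = 2
Repeat: ΔT,D; free: ℓ
RREF:
  r0: [   1    0    0]
  r1: [   0    1    1]
Fix exponent of ℓ at 1; solve each RREF row for its pivot's exponent:
  r0: exp(ΔT) + (0)·1 = 0 ⇒ exp(ΔT) = 0
  r1: exp(D) + (1)·1 = 0 ⇒ exp(D) = -1
Π_1 = D^-1 · ℓ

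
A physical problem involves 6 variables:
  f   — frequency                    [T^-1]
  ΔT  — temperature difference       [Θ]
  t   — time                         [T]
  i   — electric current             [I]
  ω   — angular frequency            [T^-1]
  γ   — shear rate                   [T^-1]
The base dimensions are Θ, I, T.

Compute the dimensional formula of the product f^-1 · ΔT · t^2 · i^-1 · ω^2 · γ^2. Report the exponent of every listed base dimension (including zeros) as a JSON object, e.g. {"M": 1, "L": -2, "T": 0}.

Dimensional matrix (Θ×I×T by f×ΔT×t×i×ω×γ):
  Θ: [ 0  1  0  0  0  0]
  I: [ 0  0  0  1  0  0]
  T: [-1  0  1  0 -1 -1]
  [Θ]: (-1)·0+(1)·1+(2)·0+(-1)·0+(2)·0+(2)·0 = 1
  [I]: (-1)·0+(1)·0+(2)·0+(-1)·1+(2)·0+(2)·0 = -1
  [T]: (-1)·-1+(1)·0+(2)·1+(-1)·0+(2)·-1+(2)·-1 = -1
⇒ Θ I^-1 T^-1

{"Θ": 1, "I": -1, "T": -1}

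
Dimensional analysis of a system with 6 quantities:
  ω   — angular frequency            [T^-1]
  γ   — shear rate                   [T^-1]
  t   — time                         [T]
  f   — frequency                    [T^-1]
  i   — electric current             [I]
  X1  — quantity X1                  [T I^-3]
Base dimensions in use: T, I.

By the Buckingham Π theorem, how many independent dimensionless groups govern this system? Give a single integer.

Write exponents as rows T,I / cols ω,γ,t,f,i,X1:
  T: [-1 -1  1 -1  0  1]
  I: [ 0  0  0  0  1 -3]
Echelon form has 2 nonzero rows (pivots: ω,i)
Π count = n − r = 6 − 2 = 4

4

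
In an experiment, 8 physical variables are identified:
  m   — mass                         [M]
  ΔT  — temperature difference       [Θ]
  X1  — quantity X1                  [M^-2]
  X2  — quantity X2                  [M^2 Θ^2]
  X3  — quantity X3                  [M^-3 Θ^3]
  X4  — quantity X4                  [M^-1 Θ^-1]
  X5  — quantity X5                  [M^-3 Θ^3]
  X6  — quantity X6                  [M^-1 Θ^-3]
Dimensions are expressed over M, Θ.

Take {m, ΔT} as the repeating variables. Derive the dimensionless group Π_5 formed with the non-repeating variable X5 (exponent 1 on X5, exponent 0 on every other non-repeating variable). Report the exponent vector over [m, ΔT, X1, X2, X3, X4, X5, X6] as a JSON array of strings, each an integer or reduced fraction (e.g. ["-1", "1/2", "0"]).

Write exponents as rows M,Θ / cols m,ΔT,X1,X2,X3,X4,X5,X6:
  M: [ 1  0 -2  2 -3 -1 -3 -1]
  Θ: [ 0  1  0  2  3 -1  3 -3]
Echelon form has 2 nonzero rows (pivots: m,ΔT)
Pivot set = {m,ΔT}, free = {X1,X2,X3,X4,X5,X6}
RREF:
  r0: [   1    0   -2    2   -3   -1   -3   -1]
  r1: [   0    1    0    2    3   -1    3   -3]
Fix exponent of X5 at 1, X1 at 0, X2 at 0, X3 at 0, X4 at 0, X6 at 0; solve each RREF row for its pivot's exponent:
  r0: exp(m) + (-3)·1 = 0 ⇒ exp(m) = 3
  r1: exp(ΔT) + (3)·1 = 0 ⇒ exp(ΔT) = -3
Π_5 = m^3 · ΔT^-3 · X5

["3", "-3", "0", "0", "0", "0", "1", "0"]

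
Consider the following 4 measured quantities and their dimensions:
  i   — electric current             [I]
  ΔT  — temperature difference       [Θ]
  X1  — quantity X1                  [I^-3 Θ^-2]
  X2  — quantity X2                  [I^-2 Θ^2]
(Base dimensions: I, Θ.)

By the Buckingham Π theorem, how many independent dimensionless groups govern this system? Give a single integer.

Dimensional matrix (I×Θ by i×ΔT×X1×X2):
  I: [ 1  0 -3 -2]
  Θ: [ 0  1 -2  2]
RREF → pivots at {i,ΔT} ⇒ r = 2
4 vars − rank 2 = 2 Π groups

2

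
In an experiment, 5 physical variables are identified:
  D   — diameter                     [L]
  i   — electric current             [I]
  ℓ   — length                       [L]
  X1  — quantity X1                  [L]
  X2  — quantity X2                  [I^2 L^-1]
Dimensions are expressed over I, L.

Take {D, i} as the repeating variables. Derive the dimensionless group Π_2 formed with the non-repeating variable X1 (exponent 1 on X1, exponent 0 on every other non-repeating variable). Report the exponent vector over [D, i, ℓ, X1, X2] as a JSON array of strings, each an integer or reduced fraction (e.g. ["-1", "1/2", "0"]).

Exponent matrix [I,L] × [D,i,ℓ,X1,X2]:
  I: [ 0  1  0  0  2]
  L: [ 1  0  1  1 -1]
RREF → pivots at {D,i} ⇒ r = 2
Repeat: D,i; free: ℓ,X1,X2
RREF:
  r0: [   1    0    1    1   -1]
  r1: [   0    1    0    0    2]
Fix exponent of X1 at 1, ℓ at 0, X2 at 0; solve each RREF row for its pivot's exponent:
  r0: exp(D) + (1)·1 = 0 ⇒ exp(D) = -1
  r1: exp(i) + (0)·1 = 0 ⇒ exp(i) = 0
Π_2 = D^-1 · X1

["-1", "0", "0", "1", "0"]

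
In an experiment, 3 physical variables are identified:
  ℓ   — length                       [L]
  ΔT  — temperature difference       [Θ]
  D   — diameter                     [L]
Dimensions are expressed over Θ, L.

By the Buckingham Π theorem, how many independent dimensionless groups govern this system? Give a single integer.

1

Dimensional matrix (Θ×L by ℓ×ΔT×D):
  Θ: [ 0  1  0]
  L: [ 1  0  1]
Echelon form has 2 nonzero rows (pivots: ℓ,ΔT)
n=3, r=2 ⇒ 1 dimensionless group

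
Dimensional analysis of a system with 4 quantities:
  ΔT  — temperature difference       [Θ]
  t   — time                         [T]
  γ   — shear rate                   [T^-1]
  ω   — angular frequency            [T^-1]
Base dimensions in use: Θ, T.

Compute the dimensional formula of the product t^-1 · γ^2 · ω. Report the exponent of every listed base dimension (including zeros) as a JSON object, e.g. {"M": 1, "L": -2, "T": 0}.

Exponent matrix [Θ,T] × [ΔT,t,γ,ω]:
  Θ: [ 1  0  0  0]
  T: [ 0  1 -1 -1]
  [Θ]: (-1)·0+(2)·0+(1)·0 = 0
  [T]: (-1)·1+(2)·-1+(1)·-1 = -4
⇒ T^-4

{"Θ": 0, "T": -4}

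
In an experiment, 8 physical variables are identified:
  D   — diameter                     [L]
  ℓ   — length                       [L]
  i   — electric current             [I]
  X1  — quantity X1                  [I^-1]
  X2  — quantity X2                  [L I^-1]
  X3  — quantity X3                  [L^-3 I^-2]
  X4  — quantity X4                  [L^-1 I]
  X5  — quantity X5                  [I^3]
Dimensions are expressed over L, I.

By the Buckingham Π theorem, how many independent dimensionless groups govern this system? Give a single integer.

Write exponents as rows L,I / cols D,ℓ,i,X1,X2,X3,X4,X5:
  L: [ 1  1  0  0  1 -3 -1  0]
  I: [ 0  0  1 -1 -1 -2  1  3]
Row reduction gives pivot columns D,i; rank = 2
Π count = n − r = 8 − 2 = 6

6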